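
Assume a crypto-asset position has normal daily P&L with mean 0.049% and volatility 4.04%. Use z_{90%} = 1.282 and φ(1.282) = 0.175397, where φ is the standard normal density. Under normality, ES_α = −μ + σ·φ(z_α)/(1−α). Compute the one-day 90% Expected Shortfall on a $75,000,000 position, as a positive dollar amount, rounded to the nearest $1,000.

Tail multiplier: φ(z)/(1−α) = 0.175397 / 0.1 = 1.754.
ES = −(0.049%) + 4.04% × 1.754 = 7.037%.
On $75,000,000: 0.07037 × $75,000,000 = $5,277,750.

$5,278,000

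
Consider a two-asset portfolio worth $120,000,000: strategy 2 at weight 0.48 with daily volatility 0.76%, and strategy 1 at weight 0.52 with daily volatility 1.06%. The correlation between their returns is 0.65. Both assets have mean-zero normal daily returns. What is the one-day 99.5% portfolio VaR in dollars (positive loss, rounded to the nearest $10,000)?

$2,580,000

σ_p² = 0.48²·0.76² + 0.52²·1.06² + 2·0.65·0.48·0.52·0.76·1.06 = 0.6983 (%²).
σ_p = √0.6983 = 0.836%.
At 99.5%, z = 2.576.
VaR = 2.576 × 0.836% = 2.154%; on $120,000,000 that is $2,584,800.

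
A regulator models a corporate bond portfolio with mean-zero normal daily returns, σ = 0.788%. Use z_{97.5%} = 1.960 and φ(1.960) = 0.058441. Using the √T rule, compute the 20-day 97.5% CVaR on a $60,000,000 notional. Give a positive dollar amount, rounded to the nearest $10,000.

σ_{20d} = 0.788% × √20 = 3.524%.
ES multiplier = φ(z)/(1−α) = 0.058441/0.025 = 2.338.
ES = 3.524% × 2.338 = 8.239%; on $60,000,000: $4,943,400.

$4,940,000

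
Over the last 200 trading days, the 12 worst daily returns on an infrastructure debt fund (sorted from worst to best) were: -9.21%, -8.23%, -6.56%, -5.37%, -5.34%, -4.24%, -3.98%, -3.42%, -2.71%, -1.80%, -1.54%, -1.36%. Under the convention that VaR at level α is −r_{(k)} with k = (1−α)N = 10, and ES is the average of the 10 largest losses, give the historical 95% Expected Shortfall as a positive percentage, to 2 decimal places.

5.09%

The 10 worst returns sum to -50.86%.
ES = −(-50.86%) / 10 = 5.086% ≈ 5.09%.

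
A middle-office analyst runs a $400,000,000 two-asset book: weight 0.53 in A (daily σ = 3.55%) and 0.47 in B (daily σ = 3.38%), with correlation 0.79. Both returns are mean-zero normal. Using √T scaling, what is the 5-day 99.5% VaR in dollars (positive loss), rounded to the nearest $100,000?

$75,700,000

σ_p = √(0.53²·3.55² + 0.47²·3.38² + 2·0.79·0.53·0.47·3.55·3.38) = 3.284%.
σ_{5d} = 3.284% × √5 = 7.343%.
z(99.5%) = 2.576.
VaR = 2.576 × 7.343% = 18.916%; on $400,000,000 that is $75,664,000.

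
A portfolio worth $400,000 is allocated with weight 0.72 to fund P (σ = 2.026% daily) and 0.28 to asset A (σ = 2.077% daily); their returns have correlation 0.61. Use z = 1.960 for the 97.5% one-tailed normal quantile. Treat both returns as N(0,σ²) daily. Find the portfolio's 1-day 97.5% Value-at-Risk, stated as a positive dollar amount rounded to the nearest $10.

σ_p² = 0.72²·2.026² + 0.28²·2.077² + 2·0.61·0.72·0.28·2.026·2.077 = 3.5010 (%²).
σ_p = √3.5010 = 1.871%.
VaR = 1.960 × 1.871% = 3.667%; on $400,000 that is $14,668.

$14,670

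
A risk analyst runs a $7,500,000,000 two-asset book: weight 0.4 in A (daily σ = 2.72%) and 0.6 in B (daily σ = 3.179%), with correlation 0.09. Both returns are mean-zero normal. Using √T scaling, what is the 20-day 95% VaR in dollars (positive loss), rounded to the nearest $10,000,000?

σ_p = √(0.4²·2.72² + 0.6²·3.179² + 2·0.09·0.4·0.6·2.72·3.179) = 2.279%.
σ_{20d} = 2.279% × √20 = 10.192%.
z(95%) = 1.645.
VaR = 1.645 × 10.192% = 16.766%; on $7,500,000,000 that is $1,257,450,000.

$1,260,000,000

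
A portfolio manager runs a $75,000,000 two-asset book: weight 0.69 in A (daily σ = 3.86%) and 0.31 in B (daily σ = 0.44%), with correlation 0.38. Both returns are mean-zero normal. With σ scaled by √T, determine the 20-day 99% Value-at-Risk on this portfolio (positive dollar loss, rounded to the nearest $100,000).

$21,200,000

σ_p = √(0.69²·3.86² + 0.31²·0.44² + 2·0.38·0.69·0.31·3.86·0.44) = 2.718%.
σ_{20d} = 2.718% × √20 = 12.155%.
z(99%) = 2.326.
VaR = 2.326 × 12.155% = 28.273%; on $75,000,000 that is $21,204,750.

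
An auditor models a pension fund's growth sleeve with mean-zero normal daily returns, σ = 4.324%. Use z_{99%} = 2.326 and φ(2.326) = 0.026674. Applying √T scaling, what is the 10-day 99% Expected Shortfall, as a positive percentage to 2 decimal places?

σ_{10d} = 4.324% × √10 = 13.674%.
ES multiplier = φ(z)/(1−α) = 0.026674/0.01 = 2.667.
ES = 13.674% × 2.667 = 36.469%.

36.47%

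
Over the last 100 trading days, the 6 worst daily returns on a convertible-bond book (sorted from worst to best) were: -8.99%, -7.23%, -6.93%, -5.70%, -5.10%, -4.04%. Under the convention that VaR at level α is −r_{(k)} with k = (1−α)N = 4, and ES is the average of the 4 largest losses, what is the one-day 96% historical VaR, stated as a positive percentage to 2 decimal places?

5.70%

k = 4; the 4th lowest return is -5.70%, so VaR = 5.70%.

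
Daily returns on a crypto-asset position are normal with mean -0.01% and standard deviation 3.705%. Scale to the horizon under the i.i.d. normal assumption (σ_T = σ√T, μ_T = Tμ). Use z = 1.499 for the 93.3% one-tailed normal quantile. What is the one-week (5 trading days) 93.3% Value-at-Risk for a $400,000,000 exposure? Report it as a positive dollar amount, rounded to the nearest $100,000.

σ_{5d} = 3.705% × √5 = 8.285%; μ_{5d} = 5 × -0.01% = -0.050%.
VaR = −(-0.050%) + 1.499 × 8.285% = 12.469%.
On $400,000,000: 0.12469 × $400,000,000 = $49,876,000.

$49,900,000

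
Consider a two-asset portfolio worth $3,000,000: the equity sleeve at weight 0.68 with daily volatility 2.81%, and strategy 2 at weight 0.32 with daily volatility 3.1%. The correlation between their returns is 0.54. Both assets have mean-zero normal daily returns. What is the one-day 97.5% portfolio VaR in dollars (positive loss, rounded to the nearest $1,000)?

σ_p² = 0.68²·2.81² + 0.32²·3.1² + 2·0.54·0.68·0.32·2.81·3.1 = 6.6824 (%²).
σ_p = √6.6824 = 2.585%.
At 97.5%, z = 1.960.
VaR = 1.960 × 2.585% = 5.067%; on $3,000,000 that is $152,010.

$152,000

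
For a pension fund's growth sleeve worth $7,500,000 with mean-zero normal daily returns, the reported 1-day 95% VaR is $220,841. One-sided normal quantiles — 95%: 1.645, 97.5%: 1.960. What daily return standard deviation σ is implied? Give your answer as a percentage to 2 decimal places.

VaR as a fraction: $220,841 / $7,500,000 = 2.945%.
σ = VaR / z = 2.945% / 1.645 = 1.790%.

1.79%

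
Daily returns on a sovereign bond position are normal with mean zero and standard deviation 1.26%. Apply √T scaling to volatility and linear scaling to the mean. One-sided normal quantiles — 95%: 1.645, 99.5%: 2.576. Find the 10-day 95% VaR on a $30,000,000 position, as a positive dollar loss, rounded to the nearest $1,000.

$1,966,000

σ_{10d} = 1.26% × √10 = 3.984%.
VaR = 1.645 × 3.984% = 6.554%.
On $30,000,000: 0.06554 × $30,000,000 = $1,966,200.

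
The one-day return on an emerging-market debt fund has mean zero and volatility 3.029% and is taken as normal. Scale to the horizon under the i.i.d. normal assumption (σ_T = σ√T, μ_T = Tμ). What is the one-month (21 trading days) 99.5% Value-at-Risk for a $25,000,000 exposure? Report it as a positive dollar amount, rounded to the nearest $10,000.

$8,940,000

At 99.5%, z = 2.576.
σ_{21d} = 3.029% × √21 = 13.881%.
VaR = 2.576 × 13.881% = 35.757%.
On $25,000,000: 0.35757 × $25,000,000 = $8,939,250.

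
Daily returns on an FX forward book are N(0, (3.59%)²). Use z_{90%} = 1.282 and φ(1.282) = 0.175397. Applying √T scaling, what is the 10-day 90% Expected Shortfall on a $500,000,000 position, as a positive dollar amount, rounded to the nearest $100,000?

$99,600,000

σ_{10d} = 3.59% × √10 = 11.353%.
ES multiplier = φ(z)/(1−α) = 0.175397/0.1 = 1.754.
ES = 11.353% × 1.754 = 19.913%; on $500,000,000: $99,565,000.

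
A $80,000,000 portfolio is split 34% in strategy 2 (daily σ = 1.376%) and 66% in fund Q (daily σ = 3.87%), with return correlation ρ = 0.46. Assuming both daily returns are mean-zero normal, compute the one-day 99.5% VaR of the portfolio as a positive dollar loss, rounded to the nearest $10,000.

σ_p² = 0.34²·1.376² + 0.66²·3.87² + 2·0.46·0.34·0.66·1.376·3.87 = 7.8422 (%²).
σ_p = √7.8422 = 2.800%.
At 99.5%, z = 2.576.
VaR = 2.576 × 2.800% = 7.213%; on $80,000,000 that is $5,770,400.

$5,770,000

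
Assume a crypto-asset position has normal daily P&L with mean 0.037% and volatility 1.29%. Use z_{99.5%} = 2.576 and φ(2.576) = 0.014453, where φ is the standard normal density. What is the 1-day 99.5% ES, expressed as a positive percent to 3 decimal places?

3.692%

Tail multiplier: φ(z)/(1−α) = 0.014453 / 0.005 = 2.891.
ES = −(0.037%) + 1.29% × 2.891 = 3.692%.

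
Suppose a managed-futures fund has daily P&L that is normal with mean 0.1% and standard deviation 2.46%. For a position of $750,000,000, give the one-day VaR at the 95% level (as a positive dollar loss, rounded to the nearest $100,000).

$29,600,000

At 95% one-sided, z = 1.645.
VaR = −μ + z·σ = −(0.1%) + 1.645 × 2.46% = 3.947%.
On $750,000,000: 0.03947 × $750,000,000 = $29,602,500.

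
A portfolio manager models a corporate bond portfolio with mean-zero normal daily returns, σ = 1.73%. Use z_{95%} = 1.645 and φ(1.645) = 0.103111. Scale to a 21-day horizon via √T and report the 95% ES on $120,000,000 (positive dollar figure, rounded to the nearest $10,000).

σ_{21d} = 1.73% × √21 = 7.928%.
ES multiplier = φ(z)/(1−α) = 0.103111/0.05 = 2.062.
ES = 7.928% × 2.062 = 16.348%; on $120,000,000: $19,617,600.

$19,620,000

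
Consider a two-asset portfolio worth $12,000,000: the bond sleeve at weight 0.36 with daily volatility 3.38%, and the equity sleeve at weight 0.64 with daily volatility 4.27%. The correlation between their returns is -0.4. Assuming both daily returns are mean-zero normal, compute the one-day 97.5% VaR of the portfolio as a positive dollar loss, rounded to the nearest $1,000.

σ_p² = 0.36²·3.38² + 0.64²·4.27² + 2·-0.4·0.36·0.64·3.38·4.27 = 6.2886 (%²).
σ_p = √6.2886 = 2.508%.
At 97.5%, z = 1.960.
VaR = 1.960 × 2.508% = 4.916%; on $12,000,000 that is $589,920.

$590,000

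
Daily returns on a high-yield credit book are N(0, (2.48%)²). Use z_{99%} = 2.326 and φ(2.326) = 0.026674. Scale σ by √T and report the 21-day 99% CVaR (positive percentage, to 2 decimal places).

30.31%

σ_{21d} = 2.48% × √21 = 11.365%.
ES multiplier = φ(z)/(1−α) = 0.026674/0.01 = 2.667.
ES = 11.365% × 2.667 = 30.310%.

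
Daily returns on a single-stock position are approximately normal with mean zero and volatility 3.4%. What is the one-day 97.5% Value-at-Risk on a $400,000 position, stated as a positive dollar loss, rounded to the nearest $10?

At 97.5% one-sided, z = 1.960.
VaR = z·σ = 1.960 × 3.4% = 6.664%.
On $400,000: 0.06664 × $400,000 = $26,656.

$26,660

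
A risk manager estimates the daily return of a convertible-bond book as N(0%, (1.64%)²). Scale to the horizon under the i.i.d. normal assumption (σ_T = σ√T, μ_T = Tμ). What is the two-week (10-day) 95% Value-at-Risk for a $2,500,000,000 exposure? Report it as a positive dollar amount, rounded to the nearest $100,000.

$213,300,000

At 95%, z = 1.645.
σ_{10d} = 1.64% × √10 = 5.186%.
VaR = 1.645 × 5.186% = 8.531%.
On $2,500,000,000: 0.08531 × $2,500,000,000 = $213,275,000.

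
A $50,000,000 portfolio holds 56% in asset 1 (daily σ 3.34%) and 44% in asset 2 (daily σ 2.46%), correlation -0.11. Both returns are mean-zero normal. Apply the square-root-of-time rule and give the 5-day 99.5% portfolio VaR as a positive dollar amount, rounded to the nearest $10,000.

$5,920,000

σ_p = √(0.56²·3.34² + 0.44²·2.46² + 2·-0.11·0.56·0.44·3.34·2.46) = 2.055%.
σ_{5d} = 2.055% × √5 = 4.595%.
z(99.5%) = 2.576.
VaR = 2.576 × 4.595% = 11.837%; on $50,000,000 that is $5,918,500.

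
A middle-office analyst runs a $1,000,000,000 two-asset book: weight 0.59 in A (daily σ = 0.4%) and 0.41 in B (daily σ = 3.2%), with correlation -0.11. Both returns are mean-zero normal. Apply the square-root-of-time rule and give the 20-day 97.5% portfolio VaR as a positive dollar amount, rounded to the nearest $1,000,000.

σ_p = √(0.59²·0.4² + 0.41²·3.2² + 2·-0.11·0.59·0.41·0.4·3.2) = 1.307%.
σ_{20d} = 1.307% × √20 = 5.845%.
z(97.5%) = 1.960.
VaR = 1.960 × 5.845% = 11.456%; on $1,000,000,000 that is $114,560,000.

$115,000,000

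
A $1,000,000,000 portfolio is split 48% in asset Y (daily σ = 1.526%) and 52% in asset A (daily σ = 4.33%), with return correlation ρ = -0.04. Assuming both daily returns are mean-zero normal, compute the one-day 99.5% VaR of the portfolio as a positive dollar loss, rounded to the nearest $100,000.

σ_p² = 0.48²·1.526² + 0.52²·4.33² + 2·-0.04·0.48·0.52·1.526·4.33 = 5.4743 (%²).
σ_p = √5.4743 = 2.340%.
At 99.5%, z = 2.576.
VaR = 2.576 × 2.340% = 6.028%; on $1,000,000,000 that is $60,280,000.

$60,300,000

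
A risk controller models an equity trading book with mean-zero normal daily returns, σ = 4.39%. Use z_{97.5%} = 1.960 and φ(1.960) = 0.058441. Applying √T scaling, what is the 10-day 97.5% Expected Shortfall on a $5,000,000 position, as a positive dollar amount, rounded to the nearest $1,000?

σ_{10d} = 4.39% × √10 = 13.882%.
ES multiplier = φ(z)/(1−α) = 0.058441/0.025 = 2.338.
ES = 13.882% × 2.338 = 32.456%; on $5,000,000: $1,622,800.

$1,623,000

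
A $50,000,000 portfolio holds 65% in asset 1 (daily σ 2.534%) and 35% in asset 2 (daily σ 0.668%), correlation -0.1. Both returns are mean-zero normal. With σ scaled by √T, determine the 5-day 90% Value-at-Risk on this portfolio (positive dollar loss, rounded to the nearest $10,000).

σ_p = √(0.65²·2.534² + 0.35²·0.668² + 2·-0.1·0.65·0.35·2.534·0.668) = 1.640%.
σ_{5d} = 1.640% × √5 = 3.667%.
z(90%) = 1.282.
VaR = 1.282 × 3.667% = 4.701%; on $50,000,000 that is $2,350,500.

$2,350,000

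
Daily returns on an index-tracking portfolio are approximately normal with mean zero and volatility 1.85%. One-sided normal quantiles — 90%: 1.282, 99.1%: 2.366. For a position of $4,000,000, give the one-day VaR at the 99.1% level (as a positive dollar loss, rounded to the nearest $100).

VaR = z·σ = 2.366 × 1.85% = 4.377%.
On $4,000,000: 0.04377 × $4,000,000 = $175,080.

$175,100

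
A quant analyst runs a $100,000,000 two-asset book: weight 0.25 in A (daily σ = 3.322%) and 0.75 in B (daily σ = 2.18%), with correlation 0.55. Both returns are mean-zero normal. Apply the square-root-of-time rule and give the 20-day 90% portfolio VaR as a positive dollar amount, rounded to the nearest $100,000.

σ_p = √(0.25²·3.322² + 0.75²·2.18² + 2·0.55·0.25·0.75·3.322·2.18) = 2.204%.
σ_{20d} = 2.204% × √20 = 9.857%.
z(90%) = 1.282.
VaR = 1.282 × 9.857% = 12.637%; on $100,000,000 that is $12,637,000.

$12,600,000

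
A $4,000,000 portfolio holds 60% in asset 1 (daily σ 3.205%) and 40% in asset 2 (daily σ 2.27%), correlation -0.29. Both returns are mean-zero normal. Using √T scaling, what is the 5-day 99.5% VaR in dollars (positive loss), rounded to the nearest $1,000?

$432,000

σ_p = √(0.6²·3.205² + 0.4²·2.27² + 2·-0.29·0.6·0.4·3.205·2.27) = 1.873%.
σ_{5d} = 1.873% × √5 = 4.188%.
z(99.5%) = 2.576.
VaR = 2.576 × 4.188% = 10.788%; on $4,000,000 that is $431,520.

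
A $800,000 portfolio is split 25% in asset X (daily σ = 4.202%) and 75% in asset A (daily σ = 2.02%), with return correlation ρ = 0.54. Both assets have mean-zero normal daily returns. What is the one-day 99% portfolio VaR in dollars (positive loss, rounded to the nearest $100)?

σ_p² = 0.25²·4.202² + 0.75²·2.02² + 2·0.54·0.25·0.75·4.202·2.02 = 5.1176 (%²).
σ_p = √5.1176 = 2.262%.
At 99%, z = 2.326.
VaR = 2.326 × 2.262% = 5.261%; on $800,000 that is $42,088.

$42,100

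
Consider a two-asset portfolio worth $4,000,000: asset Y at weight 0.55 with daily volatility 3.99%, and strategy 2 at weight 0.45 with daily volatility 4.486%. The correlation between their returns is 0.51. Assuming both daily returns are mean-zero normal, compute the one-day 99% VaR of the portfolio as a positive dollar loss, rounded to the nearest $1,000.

σ_p² = 0.55²·3.99² + 0.45²·4.486² + 2·0.51·0.55·0.45·3.99·4.486 = 13.4096 (%²).
σ_p = √13.4096 = 3.662%.
At 99%, z = 2.326.
VaR = 2.326 × 3.662% = 8.518%; on $4,000,000 that is $340,720.

$341,000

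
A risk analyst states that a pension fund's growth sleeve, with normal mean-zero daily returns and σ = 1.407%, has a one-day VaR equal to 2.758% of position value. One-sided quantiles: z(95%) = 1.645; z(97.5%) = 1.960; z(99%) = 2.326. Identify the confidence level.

Implied z = VaR/σ = 2.758 / 1.407 = 1.960.
This matches z(97.5%) = 1.960.

97.5%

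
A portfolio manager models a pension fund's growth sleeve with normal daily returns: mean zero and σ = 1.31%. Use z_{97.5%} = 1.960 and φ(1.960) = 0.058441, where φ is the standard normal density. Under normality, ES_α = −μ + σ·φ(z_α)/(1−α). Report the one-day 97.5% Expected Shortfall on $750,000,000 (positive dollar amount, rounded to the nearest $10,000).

Tail multiplier: φ(z)/(1−α) = 0.058441 / 0.025 = 2.338.
ES = 1.31% × 2.338 = 3.063%.
On $750,000,000: 0.03063 × $750,000,000 = $22,972,500.

$22,970,000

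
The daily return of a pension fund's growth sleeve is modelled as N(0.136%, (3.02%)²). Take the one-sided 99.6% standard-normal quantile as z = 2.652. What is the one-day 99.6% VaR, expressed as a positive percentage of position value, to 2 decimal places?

7.87%

VaR = −μ + z·σ = −(0.136%) + 2.652 × 3.02% = 7.873%.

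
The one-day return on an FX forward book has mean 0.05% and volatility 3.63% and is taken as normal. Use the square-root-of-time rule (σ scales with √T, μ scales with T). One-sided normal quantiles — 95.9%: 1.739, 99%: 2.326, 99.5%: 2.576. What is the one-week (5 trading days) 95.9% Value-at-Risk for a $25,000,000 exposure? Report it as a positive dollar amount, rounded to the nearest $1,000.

$3,466,000

σ_{5d} = 3.63% × √5 = 8.117%; μ_{5d} = 5 × 0.05% = 0.250%.
VaR = −(0.250%) + 1.739 × 8.117% = 13.865%.
On $25,000,000: 0.13865 × $25,000,000 = $3,466,250.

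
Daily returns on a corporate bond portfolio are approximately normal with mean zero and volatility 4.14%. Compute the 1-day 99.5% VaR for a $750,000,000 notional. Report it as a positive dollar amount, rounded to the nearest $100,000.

At 99.5% one-sided, z = 2.576.
VaR = z·σ = 2.576 × 4.14% = 10.665%.
On $750,000,000: 0.10665 × $750,000,000 = $79,987,500.

$80,000,000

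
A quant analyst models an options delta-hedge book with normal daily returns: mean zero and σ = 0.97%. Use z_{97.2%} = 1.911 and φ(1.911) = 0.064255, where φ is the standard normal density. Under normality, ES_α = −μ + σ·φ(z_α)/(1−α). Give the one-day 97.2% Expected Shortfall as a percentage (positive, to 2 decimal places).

Tail multiplier: φ(z)/(1−α) = 0.064255 / 0.028 = 2.295.
ES = 0.97% × 2.295 = 2.226%.

2.23%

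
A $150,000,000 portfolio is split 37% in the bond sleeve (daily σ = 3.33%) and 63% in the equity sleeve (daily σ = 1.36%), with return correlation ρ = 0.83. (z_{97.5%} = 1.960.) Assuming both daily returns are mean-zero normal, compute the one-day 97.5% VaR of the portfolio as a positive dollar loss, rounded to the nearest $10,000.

σ_p² = 0.37²·3.33² + 0.63²·1.36² + 2·0.83·0.37·0.63·3.33·1.36 = 4.0046 (%²).
σ_p = √4.0046 = 2.001%.
VaR = 1.960 × 2.001% = 3.922%; on $150,000,000 that is $5,883,000.

$5,880,000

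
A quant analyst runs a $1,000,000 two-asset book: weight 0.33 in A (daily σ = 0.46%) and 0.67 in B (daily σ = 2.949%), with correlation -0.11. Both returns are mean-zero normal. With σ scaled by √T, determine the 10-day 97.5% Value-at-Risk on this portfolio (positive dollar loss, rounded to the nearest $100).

σ_p = √(0.33²·0.46² + 0.67²·2.949² + 2·-0.11·0.33·0.67·0.46·2.949) = 1.965%.
σ_{10d} = 1.965% × √10 = 6.214%.
z(97.5%) = 1.960.
VaR = 1.960 × 6.214% = 12.179%; on $1,000,000 that is $121,790.

$121,800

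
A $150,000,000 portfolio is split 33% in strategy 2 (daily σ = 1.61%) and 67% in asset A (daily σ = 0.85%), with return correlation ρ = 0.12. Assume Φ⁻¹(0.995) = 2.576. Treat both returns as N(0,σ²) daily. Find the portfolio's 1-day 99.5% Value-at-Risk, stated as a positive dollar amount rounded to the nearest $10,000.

σ_p² = 0.33²·1.61² + 0.67²·0.85² + 2·0.12·0.33·0.67·1.61·0.85 = 0.6792 (%²).
σ_p = √0.6792 = 0.824%.
VaR = 2.576 × 0.824% = 2.123%; on $150,000,000 that is $3,184,500.

$3,180,000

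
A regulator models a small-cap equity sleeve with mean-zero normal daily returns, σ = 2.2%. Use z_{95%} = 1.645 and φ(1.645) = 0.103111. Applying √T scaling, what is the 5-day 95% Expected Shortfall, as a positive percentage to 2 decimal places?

σ_{5d} = 2.2% × √5 = 4.919%.
ES multiplier = φ(z)/(1−α) = 0.103111/0.05 = 2.062.
ES = 4.919% × 2.062 = 10.143%.

10.14%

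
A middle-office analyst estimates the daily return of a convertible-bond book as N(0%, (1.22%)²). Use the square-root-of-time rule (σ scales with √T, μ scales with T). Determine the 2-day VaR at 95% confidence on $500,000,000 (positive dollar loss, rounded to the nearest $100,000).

At 95%, z = 1.645.
σ_{2d} = 1.22% × √2 = 1.725%.
VaR = 1.645 × 1.725% = 2.838%.
On $500,000,000: 0.02838 × $500,000,000 = $14,190,000.

$14,200,000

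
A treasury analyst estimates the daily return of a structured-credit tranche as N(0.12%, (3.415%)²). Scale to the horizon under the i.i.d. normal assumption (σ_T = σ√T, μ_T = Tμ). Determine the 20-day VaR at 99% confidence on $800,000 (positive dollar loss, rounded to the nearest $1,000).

At 99%, z = 2.326.
σ_{20d} = 3.415% × √20 = 15.272%; μ_{20d} = 20 × 0.12% = 2.400%.
VaR = −(2.400%) + 2.326 × 15.272% = 33.123%.
On $800,000: 0.33123 × $800,000 = $264,984.

$265,000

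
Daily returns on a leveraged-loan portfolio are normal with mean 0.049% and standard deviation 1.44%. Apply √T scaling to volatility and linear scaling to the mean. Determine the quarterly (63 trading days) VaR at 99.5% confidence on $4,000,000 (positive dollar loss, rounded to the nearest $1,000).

$1,054,000

At 99.5%, z = 2.576.
σ_{63d} = 1.44% × √63 = 11.430%; μ_{63d} = 63 × 0.049% = 3.087%.
VaR = −(3.087%) + 2.576 × 11.430% = 26.357%.
On $4,000,000: 0.26357 × $4,000,000 = $1,054,280.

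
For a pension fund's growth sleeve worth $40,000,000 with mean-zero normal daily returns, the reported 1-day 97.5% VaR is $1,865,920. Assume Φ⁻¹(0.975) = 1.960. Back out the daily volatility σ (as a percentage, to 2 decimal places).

2.38%

VaR as a fraction: $1,865,920 / $40,000,000 = 4.665%.
σ = VaR / z = 4.665% / 1.960 = 2.380%.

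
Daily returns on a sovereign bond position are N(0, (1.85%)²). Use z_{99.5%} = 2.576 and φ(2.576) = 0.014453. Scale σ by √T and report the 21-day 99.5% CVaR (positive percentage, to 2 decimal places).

σ_{21d} = 1.85% × √21 = 8.478%.
ES multiplier = φ(z)/(1−α) = 0.014453/0.005 = 2.891.
ES = 8.478% × 2.891 = 24.510%.

24.51%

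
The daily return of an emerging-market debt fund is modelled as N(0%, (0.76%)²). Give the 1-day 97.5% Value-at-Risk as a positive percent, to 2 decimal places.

At 97.5% one-sided, z = 1.960.
VaR = z·σ = 1.960 × 0.76% = 1.490%.

1.49%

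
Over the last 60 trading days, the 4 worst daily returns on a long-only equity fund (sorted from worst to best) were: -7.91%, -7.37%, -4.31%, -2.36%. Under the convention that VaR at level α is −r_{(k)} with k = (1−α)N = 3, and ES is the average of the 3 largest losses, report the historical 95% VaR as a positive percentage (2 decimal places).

k = 3; the 3rd lowest return is -4.31%, so VaR = 4.31%.

4.31%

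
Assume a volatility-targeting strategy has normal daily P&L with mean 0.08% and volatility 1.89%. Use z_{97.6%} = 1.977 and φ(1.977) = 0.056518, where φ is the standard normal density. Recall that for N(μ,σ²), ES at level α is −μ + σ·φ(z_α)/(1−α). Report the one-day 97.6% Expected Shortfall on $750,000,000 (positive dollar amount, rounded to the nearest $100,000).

Tail multiplier: φ(z)/(1−α) = 0.056518 / 0.024 = 2.355.
ES = −(0.08%) + 1.89% × 2.355 = 4.371%.
On $750,000,000: 0.04371 × $750,000,000 = $32,782,500.

$32,800,000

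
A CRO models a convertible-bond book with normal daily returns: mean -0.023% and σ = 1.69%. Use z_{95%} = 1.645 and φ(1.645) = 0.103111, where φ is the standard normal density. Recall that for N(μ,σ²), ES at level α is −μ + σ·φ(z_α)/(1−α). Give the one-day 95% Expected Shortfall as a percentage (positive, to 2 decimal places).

Tail multiplier: φ(z)/(1−α) = 0.103111 / 0.05 = 2.062.
ES = −(-0.023%) + 1.69% × 2.062 = 3.508%.

3.51%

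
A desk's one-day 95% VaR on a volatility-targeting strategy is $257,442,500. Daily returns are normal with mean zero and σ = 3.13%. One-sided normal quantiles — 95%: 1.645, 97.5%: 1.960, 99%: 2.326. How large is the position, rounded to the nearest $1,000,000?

$5,000,000,000

VaR as a fraction of value: z·σ = 1.645 × 3.13% = 5.14885%.
Position = $257,442,500 / 0.0514885 = $5,000,000,000.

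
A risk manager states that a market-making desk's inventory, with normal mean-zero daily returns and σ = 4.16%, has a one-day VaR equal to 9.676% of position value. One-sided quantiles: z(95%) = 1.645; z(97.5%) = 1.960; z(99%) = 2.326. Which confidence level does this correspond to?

99%

Implied z = VaR/σ = 9.676 / 4.16 = 2.326.
This matches z(99%) = 2.326.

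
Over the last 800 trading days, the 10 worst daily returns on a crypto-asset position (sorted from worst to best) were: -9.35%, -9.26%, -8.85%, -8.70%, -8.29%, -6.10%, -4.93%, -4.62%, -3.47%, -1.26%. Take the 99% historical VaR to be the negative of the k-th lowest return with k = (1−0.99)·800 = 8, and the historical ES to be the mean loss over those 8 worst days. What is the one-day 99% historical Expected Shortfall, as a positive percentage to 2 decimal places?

The 8 worst returns sum to -60.10%.
ES = −(-60.10%) / 8 = 7.5125% ≈ 7.51%.

7.51%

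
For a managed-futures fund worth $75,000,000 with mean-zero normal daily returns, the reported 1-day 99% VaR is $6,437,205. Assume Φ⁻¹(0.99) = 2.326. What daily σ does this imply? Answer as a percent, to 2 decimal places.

3.69%

VaR as a fraction: $6,437,205 / $75,000,000 = 8.583%.
σ = VaR / z = 8.583% / 2.326 = 3.690%.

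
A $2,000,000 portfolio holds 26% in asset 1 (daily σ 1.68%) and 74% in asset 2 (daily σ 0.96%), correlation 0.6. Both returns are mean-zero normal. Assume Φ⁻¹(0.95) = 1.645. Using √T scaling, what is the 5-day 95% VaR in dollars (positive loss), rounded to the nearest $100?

$76,000

σ_p = √(0.26²·1.68² + 0.74²·0.96² + 2·0.6·0.26·0.74·1.68·0.96) = 1.033%.
σ_{5d} = 1.033% × √5 = 2.310%.
VaR = 1.645 × 2.310% = 3.800%; on $2,000,000 that is $76,000.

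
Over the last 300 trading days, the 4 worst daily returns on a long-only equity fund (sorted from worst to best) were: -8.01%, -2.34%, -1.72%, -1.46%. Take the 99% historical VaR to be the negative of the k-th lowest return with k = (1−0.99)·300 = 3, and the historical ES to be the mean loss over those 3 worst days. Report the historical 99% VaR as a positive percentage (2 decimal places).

1.72%

k = 3; the 3rd lowest return is -1.72%, so VaR = 1.72%.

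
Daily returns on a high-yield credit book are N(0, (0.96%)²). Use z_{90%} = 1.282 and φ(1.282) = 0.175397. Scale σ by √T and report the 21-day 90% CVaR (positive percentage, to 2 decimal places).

7.72%

σ_{21d} = 0.96% × √21 = 4.399%.
ES multiplier = φ(z)/(1−α) = 0.175397/0.1 = 1.754.
ES = 4.399% × 1.754 = 7.716%.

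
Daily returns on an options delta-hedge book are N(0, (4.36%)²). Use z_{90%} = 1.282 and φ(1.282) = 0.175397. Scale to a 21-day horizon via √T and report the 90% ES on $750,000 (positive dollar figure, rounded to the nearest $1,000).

$263,000

σ_{21d} = 4.36% × √21 = 19.980%.
ES multiplier = φ(z)/(1−α) = 0.175397/0.1 = 1.754.
ES = 19.980% × 1.754 = 35.045%; on $750,000: $262,838.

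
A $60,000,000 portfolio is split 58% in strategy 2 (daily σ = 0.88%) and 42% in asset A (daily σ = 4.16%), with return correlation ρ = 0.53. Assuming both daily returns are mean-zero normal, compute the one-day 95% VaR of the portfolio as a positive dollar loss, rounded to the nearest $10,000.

σ_p² = 0.58²·0.88² + 0.42²·4.16² + 2·0.53·0.58·0.42·0.88·4.16 = 4.2585 (%²).
σ_p = √4.2585 = 2.064%.
At 95%, z = 1.645.
VaR = 1.645 × 2.064% = 3.395%; on $60,000,000 that is $2,037,000.

$2,040,000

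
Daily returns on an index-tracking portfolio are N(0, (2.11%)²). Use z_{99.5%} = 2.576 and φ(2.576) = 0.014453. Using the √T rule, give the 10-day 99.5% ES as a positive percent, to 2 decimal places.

19.29%

σ_{10d} = 2.11% × √10 = 6.672%.
ES multiplier = φ(z)/(1−α) = 0.014453/0.005 = 2.891.
ES = 6.672% × 2.891 = 19.289%.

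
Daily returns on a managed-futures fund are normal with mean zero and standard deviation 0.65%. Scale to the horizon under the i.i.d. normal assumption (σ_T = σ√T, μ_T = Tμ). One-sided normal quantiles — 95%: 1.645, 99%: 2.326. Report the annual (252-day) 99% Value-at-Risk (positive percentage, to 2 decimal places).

σ_{252d} = 0.65% × √252 = 10.318%.
VaR = 2.326 × 10.318% = 24.000%.

24.00%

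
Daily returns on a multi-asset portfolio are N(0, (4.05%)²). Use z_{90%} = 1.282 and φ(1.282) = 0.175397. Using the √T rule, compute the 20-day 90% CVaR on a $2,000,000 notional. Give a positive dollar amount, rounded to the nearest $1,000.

$635,000

σ_{20d} = 4.05% × √20 = 18.112%.
ES multiplier = φ(z)/(1−α) = 0.175397/0.1 = 1.754.
ES = 18.112% × 1.754 = 31.768%; on $2,000,000: $635,360.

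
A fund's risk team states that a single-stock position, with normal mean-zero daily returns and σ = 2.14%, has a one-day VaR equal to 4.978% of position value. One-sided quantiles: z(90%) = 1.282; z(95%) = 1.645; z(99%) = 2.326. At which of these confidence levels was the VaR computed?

99%

Implied z = VaR/σ = 4.978 / 2.14 = 2.326.
This matches z(99%) = 2.326.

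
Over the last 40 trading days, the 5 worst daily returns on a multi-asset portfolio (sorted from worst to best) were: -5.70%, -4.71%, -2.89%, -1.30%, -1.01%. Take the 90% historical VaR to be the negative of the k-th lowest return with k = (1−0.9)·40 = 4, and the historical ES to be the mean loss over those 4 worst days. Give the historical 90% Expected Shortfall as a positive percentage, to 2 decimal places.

3.65%

The 4 worst returns sum to -14.60%.
ES = −(-14.60%) / 4 = 3.65%.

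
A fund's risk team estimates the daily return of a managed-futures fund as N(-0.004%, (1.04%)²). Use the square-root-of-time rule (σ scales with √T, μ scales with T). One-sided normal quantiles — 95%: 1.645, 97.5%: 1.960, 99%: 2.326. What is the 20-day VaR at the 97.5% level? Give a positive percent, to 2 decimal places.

9.20%

σ_{20d} = 1.04% × √20 = 4.651%; μ_{20d} = 20 × -0.004% = -0.080%.
VaR = −(-0.080%) + 1.960 × 4.651% = 9.196%.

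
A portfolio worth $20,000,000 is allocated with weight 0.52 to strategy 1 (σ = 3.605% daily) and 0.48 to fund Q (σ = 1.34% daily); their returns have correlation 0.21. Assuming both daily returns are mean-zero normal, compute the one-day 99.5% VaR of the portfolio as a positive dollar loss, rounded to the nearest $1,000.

$1,085,000

σ_p² = 0.52²·3.605² + 0.48²·1.34² + 2·0.21·0.52·0.48·3.605·1.34 = 4.4342 (%²).
σ_p = √4.4342 = 2.106%.
At 99.5%, z = 2.576.
VaR = 2.576 × 2.106% = 5.425%; on $20,000,000 that is $1,085,000.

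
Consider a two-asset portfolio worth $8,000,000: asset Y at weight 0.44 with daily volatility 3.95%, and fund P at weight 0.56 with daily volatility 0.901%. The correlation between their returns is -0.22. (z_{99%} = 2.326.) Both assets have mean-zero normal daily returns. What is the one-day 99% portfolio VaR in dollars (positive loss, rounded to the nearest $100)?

$316,300

σ_p² = 0.44²·3.95² + 0.56²·0.901² + 2·-0.22·0.44·0.56·3.95·0.901 = 2.8894 (%²).
σ_p = √2.8894 = 1.700%.
VaR = 2.326 × 1.700% = 3.954%; on $8,000,000 that is $316,320.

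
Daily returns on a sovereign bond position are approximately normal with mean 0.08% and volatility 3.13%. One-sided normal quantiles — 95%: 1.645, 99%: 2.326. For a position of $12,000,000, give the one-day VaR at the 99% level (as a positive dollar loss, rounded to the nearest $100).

$864,000

VaR = −μ + z·σ = −(0.08%) + 2.326 × 3.13% = 7.200%.
On $12,000,000: 0.07200 × $12,000,000 = $864,000.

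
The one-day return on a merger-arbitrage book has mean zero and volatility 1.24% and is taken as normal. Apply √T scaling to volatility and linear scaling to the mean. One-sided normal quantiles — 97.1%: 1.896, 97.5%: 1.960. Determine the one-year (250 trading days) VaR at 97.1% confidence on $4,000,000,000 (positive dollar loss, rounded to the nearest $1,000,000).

$1,487,000,000

σ_{250d} = 1.24% × √250 = 19.606%.
VaR = 1.896 × 19.606% = 37.173%.
On $4,000,000,000: 0.37173 × $4,000,000,000 = $1,486,920,000.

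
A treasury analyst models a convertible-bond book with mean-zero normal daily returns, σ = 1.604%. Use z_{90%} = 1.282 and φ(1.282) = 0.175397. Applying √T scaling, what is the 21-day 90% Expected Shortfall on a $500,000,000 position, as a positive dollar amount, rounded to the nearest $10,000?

σ_{21d} = 1.604% × √21 = 7.350%.
ES multiplier = φ(z)/(1−α) = 0.175397/0.1 = 1.754.
ES = 7.350% × 1.754 = 12.892%; on $500,000,000: $64,460,000.

$64,460,000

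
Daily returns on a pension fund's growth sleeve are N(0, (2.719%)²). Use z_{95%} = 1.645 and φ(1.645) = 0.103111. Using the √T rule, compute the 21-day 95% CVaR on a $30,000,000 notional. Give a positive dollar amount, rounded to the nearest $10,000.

σ_{21d} = 2.719% × √21 = 12.460%.
ES multiplier = φ(z)/(1−α) = 0.103111/0.05 = 2.062.
ES = 12.460% × 2.062 = 25.693%; on $30,000,000: $7,707,900.

$7,710,000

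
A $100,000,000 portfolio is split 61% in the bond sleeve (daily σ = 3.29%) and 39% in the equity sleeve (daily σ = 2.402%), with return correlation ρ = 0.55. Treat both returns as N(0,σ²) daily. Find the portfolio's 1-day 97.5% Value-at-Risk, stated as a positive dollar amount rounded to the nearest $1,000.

σ_p² = 0.61²·3.29² + 0.39²·2.402² + 2·0.55·0.61·0.39·3.29·2.402 = 6.9732 (%²).
σ_p = √6.9732 = 2.641%.
At 97.5%, z = 1.960.
VaR = 1.960 × 2.641% = 5.176%; on $100,000,000 that is $5,176,000.

$5,176,000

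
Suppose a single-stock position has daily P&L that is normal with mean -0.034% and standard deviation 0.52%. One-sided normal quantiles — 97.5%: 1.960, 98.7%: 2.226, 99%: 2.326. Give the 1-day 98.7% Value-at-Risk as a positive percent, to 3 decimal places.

1.192%

VaR = −μ + z·σ = −(-0.034%) + 2.226 × 0.52% = 1.192%.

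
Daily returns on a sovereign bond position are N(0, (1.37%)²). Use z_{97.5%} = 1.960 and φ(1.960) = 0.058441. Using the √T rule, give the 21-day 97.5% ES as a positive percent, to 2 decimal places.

14.68%

σ_{21d} = 1.37% × √21 = 6.278%.
ES multiplier = φ(z)/(1−α) = 0.058441/0.025 = 2.338.
ES = 6.278% × 2.338 = 14.678%.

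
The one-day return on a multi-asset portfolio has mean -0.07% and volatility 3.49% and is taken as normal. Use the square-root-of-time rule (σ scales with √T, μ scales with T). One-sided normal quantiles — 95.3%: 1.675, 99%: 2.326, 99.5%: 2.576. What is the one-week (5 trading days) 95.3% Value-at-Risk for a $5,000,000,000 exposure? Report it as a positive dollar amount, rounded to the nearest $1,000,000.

σ_{5d} = 3.49% × √5 = 7.804%; μ_{5d} = 5 × -0.07% = -0.350%.
VaR = −(-0.350%) + 1.675 × 7.804% = 13.422%.
On $5,000,000,000: 0.13422 × $5,000,000,000 = $671,100,000.

$671,000,000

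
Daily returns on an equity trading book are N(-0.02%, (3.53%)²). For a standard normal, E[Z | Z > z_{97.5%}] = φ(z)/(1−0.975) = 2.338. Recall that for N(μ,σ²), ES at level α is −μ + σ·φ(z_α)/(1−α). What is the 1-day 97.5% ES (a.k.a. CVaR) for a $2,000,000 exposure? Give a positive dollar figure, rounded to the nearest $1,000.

ES = −(-0.02%) + 3.53% × 2.338 = 8.273%.
On $2,000,000: 0.08273 × $2,000,000 = $165,460.

$165,000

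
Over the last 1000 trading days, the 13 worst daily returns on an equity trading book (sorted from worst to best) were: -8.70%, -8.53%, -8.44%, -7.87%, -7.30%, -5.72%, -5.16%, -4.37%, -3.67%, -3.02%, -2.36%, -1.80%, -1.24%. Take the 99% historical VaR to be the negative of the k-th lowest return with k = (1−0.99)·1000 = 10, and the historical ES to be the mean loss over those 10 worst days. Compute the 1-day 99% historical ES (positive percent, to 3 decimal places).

6.278%

The 10 worst returns sum to -62.78%.
ES = −(-62.78%) / 10 = 6.278%.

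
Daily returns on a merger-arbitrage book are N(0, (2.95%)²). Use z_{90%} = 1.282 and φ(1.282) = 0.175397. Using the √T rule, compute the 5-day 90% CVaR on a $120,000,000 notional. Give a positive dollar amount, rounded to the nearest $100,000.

σ_{5d} = 2.95% × √5 = 6.596%.
ES multiplier = φ(z)/(1−α) = 0.175397/0.1 = 1.754.
ES = 6.596% × 1.754 = 11.569%; on $120,000,000: $13,882,800.

$13,900,000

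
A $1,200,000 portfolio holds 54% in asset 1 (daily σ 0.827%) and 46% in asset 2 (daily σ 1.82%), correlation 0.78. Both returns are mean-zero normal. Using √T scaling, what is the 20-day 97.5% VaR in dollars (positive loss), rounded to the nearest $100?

$128,100

σ_p = √(0.54²·0.827² + 0.46²·1.82² + 2·0.78·0.54·0.46·0.827·1.82) = 1.218%.
σ_{20d} = 1.218% × √20 = 5.447%.
z(97.5%) = 1.960.
VaR = 1.960 × 5.447% = 10.676%; on $1,200,000 that is $128,112.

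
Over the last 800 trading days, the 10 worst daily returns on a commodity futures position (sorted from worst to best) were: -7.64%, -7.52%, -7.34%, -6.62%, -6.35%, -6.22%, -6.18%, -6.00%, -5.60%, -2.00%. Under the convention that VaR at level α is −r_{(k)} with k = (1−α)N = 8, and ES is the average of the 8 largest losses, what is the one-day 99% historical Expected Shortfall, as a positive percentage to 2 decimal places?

The 8 worst returns sum to -53.87%.
ES = −(-53.87%) / 8 = 6.73375% ≈ 6.73%.

6.73%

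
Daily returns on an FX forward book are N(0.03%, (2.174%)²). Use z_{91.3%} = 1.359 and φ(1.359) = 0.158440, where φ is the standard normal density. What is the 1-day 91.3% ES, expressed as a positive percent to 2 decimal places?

3.93%

Tail multiplier: φ(z)/(1−α) = 0.158440 / 0.087 = 1.821.
ES = −(0.03%) + 2.174% × 1.821 = 3.929%.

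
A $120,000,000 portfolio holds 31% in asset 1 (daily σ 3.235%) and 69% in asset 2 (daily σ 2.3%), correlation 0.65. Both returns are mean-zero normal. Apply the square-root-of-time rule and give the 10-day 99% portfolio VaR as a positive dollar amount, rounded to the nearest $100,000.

σ_p = √(0.31²·3.235² + 0.69²·2.3² + 2·0.65·0.31·0.69·3.235·2.3) = 2.365%.
σ_{10d} = 2.365% × √10 = 7.479%.
z(99%) = 2.326.
VaR = 2.326 × 7.479% = 17.396%; on $120,000,000 that is $20,875,200.

$20,900,000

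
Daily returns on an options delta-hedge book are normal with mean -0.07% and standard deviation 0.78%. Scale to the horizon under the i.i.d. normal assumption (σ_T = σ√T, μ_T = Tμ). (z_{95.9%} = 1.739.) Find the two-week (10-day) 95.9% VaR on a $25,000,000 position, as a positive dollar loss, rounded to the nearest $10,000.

σ_{10d} = 0.78% × √10 = 2.467%; μ_{10d} = 10 × -0.07% = -0.700%.
VaR = −(-0.700%) + 1.739 × 2.467% = 4.990%.
On $25,000,000: 0.04990 × $25,000,000 = $1,247,500.

$1,250,000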